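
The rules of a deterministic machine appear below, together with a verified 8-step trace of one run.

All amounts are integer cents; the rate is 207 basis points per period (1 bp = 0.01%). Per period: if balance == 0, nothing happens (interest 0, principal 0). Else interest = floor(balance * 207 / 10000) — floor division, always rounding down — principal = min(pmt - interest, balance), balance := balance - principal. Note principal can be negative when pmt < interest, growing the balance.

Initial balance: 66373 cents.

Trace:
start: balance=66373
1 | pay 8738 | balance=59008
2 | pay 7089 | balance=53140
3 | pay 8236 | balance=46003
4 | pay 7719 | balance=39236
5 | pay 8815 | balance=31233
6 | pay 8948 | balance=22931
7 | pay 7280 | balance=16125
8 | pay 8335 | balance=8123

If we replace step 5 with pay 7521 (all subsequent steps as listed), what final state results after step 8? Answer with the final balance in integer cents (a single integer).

9500

(re-executing from step 5 with the substitution; state before step 5: balance=39236)
5 | pay 7521 | balance=32527
6 | pay 8948 | balance=24252
7 | pay 7280 | balance=17474
8 | pay 8335 | balance=9500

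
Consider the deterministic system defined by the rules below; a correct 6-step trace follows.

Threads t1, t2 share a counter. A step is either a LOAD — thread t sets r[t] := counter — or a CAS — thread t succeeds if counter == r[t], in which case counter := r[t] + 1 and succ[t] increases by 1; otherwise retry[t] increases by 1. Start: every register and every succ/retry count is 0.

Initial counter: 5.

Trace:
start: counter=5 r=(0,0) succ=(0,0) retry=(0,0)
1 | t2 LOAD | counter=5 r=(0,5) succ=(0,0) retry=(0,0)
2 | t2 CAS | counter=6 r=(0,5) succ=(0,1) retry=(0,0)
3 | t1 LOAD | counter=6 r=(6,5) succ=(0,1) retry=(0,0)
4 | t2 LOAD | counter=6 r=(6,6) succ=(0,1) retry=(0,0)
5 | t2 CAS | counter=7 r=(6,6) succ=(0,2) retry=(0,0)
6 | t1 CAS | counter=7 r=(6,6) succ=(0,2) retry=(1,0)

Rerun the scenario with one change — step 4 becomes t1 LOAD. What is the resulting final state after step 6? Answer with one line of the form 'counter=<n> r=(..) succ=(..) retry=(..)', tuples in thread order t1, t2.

counter=7 r=(6,5) succ=(1,1) retry=(0,1)

(re-executing from step 4 with the substitution; state before step 4: counter=6 r=(6,5) succ=(0,1) retry=(0,0))
4 | t1 LOAD | counter=6 r=(6,5) succ=(0,1) retry=(0,0)
5 | t2 CAS | counter=6 r=(6,5) succ=(0,1) retry=(0,1)
6 | t1 CAS | counter=7 r=(6,5) succ=(1,1) retry=(0,1)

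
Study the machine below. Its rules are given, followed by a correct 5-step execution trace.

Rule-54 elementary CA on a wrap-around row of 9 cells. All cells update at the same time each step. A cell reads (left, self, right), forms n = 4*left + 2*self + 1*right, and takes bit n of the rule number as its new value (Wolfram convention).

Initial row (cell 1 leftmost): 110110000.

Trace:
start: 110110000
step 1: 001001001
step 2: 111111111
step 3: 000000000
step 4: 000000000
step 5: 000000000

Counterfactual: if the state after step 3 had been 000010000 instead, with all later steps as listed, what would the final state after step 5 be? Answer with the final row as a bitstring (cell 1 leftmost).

state after step 3 := 000010000
step 4: 000111000
step 5: 001000100

001000100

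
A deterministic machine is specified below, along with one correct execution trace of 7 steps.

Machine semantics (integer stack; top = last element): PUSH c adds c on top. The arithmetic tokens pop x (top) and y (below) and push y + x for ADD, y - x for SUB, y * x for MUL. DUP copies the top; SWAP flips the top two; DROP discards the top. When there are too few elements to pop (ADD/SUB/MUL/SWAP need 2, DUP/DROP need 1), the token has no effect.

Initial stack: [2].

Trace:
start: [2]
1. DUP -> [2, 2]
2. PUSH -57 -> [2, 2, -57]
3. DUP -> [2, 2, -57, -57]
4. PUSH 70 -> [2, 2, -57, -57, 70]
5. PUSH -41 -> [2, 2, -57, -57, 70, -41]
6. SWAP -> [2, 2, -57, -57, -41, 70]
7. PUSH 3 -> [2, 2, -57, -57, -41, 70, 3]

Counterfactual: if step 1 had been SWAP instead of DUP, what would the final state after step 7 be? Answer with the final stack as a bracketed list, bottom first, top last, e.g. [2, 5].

[2, -57, -57, -41, 70, 3]

(re-executing from step 1 with the substitution; state before step 1: [2])
1. SWAP -> [2]
2. PUSH -57 -> [2, -57]
3. DUP -> [2, -57, -57]
4. PUSH 70 -> [2, -57, -57, 70]
5. PUSH -41 -> [2, -57, -57, 70, -41]
6. SWAP -> [2, -57, -57, -41, 70]
7. PUSH 3 -> [2, -57, -57, -41, 70, 3]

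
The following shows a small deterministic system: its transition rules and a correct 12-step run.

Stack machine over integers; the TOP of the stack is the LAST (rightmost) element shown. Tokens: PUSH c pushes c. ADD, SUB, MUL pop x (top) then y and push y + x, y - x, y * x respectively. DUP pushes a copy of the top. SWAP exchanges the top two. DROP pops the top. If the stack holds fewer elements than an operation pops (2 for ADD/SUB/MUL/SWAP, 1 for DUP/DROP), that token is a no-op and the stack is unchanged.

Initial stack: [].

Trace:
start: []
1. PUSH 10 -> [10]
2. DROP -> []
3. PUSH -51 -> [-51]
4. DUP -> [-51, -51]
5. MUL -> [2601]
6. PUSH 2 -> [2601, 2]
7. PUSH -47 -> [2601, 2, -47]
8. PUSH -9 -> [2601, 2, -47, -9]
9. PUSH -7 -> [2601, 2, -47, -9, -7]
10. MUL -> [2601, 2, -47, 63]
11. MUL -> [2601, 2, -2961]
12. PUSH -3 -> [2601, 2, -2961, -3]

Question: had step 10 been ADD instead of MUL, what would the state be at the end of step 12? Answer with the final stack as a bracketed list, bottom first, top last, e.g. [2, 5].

[2601, 2, 752, -3]

(re-executing from step 10 with the substitution; state before step 10: [2601, 2, -47, -9, -7])
10. ADD -> [2601, 2, -47, -16]
11. MUL -> [2601, 2, 752]
12. PUSH -3 -> [2601, 2, 752, -3]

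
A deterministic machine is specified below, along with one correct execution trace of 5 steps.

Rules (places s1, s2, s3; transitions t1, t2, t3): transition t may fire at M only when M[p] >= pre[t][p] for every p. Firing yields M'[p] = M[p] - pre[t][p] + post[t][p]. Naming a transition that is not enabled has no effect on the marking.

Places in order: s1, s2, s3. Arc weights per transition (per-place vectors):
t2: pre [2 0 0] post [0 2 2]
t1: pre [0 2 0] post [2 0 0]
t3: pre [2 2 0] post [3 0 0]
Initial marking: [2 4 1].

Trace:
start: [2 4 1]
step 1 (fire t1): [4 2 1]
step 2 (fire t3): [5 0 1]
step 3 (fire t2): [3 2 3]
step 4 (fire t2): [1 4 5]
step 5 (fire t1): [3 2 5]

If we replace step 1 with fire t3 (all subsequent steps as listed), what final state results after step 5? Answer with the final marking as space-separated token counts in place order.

(re-executing from step 1 with the substitution; state before step 1: [2 4 1])
step 1 (fire t3): [3 2 1]
step 2 (fire t3): [4 0 1]
step 3 (fire t2): [2 2 3]
step 4 (fire t2): [0 4 5]
step 5 (fire t1): [2 2 5]

2 2 5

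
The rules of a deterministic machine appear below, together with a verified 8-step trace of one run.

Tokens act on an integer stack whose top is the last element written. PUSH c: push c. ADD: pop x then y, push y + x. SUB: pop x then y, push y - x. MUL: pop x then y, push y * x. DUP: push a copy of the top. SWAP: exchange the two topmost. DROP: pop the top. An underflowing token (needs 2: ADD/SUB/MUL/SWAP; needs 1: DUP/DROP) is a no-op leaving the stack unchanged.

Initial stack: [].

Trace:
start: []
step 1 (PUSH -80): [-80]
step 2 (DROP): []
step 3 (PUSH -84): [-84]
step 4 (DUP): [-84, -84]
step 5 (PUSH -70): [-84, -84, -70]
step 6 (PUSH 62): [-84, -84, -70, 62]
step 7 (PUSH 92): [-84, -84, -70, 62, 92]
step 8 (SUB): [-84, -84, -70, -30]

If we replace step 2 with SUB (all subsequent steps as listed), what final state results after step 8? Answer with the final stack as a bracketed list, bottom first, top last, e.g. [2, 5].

(re-executing from step 2 with the substitution; state before step 2: [-80])
step 2 (SUB): [-80]
step 3 (PUSH -84): [-80, -84]
step 4 (DUP): [-80, -84, -84]
step 5 (PUSH -70): [-80, -84, -84, -70]
step 6 (PUSH 62): [-80, -84, -84, -70, 62]
step 7 (PUSH 92): [-80, -84, -84, -70, 62, 92]
step 8 (SUB): [-80, -84, -84, -70, -30]

[-80, -84, -84, -70, -30]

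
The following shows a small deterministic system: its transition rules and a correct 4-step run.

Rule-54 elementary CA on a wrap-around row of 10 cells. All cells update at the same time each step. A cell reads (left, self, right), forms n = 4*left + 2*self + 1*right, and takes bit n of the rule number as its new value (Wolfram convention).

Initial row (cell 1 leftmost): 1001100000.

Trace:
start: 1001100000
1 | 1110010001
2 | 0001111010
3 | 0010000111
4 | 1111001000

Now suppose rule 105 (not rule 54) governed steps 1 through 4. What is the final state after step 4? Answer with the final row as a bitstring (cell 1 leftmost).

(re-executing steps 1..4 under rule 105; state before step 1: 1001100000)
1 | 0001101110
2 | 1101111010
3 | 1111001101
4 | 0001001111

0001001111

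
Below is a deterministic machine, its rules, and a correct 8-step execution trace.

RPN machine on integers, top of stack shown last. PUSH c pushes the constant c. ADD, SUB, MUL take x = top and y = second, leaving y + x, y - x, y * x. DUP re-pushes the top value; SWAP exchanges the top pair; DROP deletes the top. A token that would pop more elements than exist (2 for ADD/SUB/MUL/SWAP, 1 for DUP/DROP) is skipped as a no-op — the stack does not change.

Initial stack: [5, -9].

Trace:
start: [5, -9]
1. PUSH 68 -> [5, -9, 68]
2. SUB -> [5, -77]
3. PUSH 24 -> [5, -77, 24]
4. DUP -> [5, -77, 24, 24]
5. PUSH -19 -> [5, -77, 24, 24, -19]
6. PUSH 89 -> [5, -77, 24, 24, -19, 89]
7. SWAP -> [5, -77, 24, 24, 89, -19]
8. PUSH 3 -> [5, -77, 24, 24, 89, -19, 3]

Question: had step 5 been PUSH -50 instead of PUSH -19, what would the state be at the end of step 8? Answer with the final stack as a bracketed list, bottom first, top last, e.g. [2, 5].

(re-executing from step 5 with the substitution; state before step 5: [5, -77, 24, 24])
5. PUSH -50 -> [5, -77, 24, 24, -50]
6. PUSH 89 -> [5, -77, 24, 24, -50, 89]
7. SWAP -> [5, -77, 24, 24, 89, -50]
8. PUSH 3 -> [5, -77, 24, 24, 89, -50, 3]

[5, -77, 24, 24, 89, -50, 3]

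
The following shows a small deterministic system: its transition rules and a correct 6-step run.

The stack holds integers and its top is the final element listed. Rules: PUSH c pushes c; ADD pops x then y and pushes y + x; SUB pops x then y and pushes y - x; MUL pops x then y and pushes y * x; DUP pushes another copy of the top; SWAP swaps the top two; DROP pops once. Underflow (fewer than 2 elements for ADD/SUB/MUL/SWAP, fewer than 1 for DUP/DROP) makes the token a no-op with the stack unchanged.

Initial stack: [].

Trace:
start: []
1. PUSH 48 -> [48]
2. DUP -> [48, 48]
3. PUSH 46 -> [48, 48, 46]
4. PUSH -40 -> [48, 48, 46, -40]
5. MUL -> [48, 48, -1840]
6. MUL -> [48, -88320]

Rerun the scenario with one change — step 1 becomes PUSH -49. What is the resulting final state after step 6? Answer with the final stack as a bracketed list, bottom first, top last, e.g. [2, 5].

(re-executing from step 1 with the substitution; state before step 1: [])
1. PUSH -49 -> [-49]
2. DUP -> [-49, -49]
3. PUSH 46 -> [-49, -49, 46]
4. PUSH -40 -> [-49, -49, 46, -40]
5. MUL -> [-49, -49, -1840]
6. MUL -> [-49, 90160]

[-49, 90160]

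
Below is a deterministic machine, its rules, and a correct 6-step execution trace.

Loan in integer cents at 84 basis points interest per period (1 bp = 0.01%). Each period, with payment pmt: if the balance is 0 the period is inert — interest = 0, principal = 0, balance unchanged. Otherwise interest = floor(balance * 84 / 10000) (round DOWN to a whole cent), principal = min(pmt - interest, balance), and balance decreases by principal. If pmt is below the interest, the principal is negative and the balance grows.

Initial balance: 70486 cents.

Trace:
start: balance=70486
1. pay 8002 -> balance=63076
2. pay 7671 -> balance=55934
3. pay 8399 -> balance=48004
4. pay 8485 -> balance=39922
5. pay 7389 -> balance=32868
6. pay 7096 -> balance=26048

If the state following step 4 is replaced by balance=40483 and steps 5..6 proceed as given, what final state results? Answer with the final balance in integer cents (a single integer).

state after step 4 := balance=40483
5. pay 7389 -> balance=33434
6. pay 7096 -> balance=26618

26618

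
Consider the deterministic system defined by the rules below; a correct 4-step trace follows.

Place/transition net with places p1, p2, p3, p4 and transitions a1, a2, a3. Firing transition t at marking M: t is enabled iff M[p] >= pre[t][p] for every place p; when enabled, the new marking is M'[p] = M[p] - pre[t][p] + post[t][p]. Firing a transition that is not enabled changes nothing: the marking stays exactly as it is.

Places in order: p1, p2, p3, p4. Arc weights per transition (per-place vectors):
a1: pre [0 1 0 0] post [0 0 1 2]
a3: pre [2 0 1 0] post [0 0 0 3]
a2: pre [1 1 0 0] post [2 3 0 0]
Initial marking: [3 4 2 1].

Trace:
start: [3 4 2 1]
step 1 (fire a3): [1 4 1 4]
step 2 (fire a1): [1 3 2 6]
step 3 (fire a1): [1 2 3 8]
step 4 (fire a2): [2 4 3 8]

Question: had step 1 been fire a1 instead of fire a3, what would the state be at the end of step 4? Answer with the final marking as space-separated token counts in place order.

(re-executing from step 1 with the substitution; state before step 1: [3 4 2 1])
step 1 (fire a1): [3 3 3 3]
step 2 (fire a1): [3 2 4 5]
step 3 (fire a1): [3 1 5 7]
step 4 (fire a2): [4 3 5 7]

4 3 5 7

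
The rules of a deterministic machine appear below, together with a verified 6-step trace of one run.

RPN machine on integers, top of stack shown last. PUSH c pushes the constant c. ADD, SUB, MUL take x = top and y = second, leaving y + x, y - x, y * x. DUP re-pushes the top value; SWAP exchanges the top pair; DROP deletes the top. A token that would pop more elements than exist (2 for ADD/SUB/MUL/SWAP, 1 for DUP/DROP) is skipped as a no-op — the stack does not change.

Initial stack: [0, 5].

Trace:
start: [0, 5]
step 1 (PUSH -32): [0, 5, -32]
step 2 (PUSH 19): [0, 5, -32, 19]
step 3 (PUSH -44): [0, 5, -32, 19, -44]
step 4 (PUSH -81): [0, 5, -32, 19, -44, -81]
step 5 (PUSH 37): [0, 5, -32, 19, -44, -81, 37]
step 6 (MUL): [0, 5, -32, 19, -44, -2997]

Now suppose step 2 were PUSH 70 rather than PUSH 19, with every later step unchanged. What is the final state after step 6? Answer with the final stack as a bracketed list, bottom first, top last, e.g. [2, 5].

(re-executing from step 2 with the substitution; state before step 2: [0, 5, -32])
step 2 (PUSH 70): [0, 5, -32, 70]
step 3 (PUSH -44): [0, 5, -32, 70, -44]
step 4 (PUSH -81): [0, 5, -32, 70, -44, -81]
step 5 (PUSH 37): [0, 5, -32, 70, -44, -81, 37]
step 6 (MUL): [0, 5, -32, 70, -44, -2997]

[0, 5, -32, 70, -44, -2997]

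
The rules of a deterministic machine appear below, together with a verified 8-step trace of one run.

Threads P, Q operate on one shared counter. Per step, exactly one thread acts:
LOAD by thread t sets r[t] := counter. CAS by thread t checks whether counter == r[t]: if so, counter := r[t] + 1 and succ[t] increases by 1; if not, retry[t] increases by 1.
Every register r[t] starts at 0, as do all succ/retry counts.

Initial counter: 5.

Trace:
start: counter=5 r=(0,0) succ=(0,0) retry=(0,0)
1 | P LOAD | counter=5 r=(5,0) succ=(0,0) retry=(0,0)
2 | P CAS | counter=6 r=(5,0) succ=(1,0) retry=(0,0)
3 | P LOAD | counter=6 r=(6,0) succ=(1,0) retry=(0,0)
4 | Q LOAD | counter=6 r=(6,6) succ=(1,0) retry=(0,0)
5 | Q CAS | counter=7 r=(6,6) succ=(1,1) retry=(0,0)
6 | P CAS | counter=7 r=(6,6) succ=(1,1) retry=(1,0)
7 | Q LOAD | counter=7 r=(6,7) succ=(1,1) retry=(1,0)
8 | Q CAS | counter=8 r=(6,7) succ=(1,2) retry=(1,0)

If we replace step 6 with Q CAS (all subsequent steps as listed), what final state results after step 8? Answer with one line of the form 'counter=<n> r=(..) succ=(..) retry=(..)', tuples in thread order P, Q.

counter=8 r=(6,7) succ=(1,2) retry=(0,1)

(re-executing from step 6 with the substitution; state before step 6: counter=7 r=(6,6) succ=(1,1) retry=(0,0))
6 | Q CAS | counter=7 r=(6,6) succ=(1,1) retry=(0,1)
7 | Q LOAD | counter=7 r=(6,7) succ=(1,1) retry=(0,1)
8 | Q CAS | counter=8 r=(6,7) succ=(1,2) retry=(0,1)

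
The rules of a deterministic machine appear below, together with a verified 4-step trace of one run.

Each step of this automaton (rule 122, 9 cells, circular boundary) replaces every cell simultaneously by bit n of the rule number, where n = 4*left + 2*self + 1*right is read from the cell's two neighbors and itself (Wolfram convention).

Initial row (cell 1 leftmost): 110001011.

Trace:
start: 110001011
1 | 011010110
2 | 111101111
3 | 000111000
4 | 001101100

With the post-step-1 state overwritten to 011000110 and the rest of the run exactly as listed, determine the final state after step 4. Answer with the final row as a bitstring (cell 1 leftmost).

state after step 1 := 011000110
2 | 111101111
3 | 000111000
4 | 001101100

001101100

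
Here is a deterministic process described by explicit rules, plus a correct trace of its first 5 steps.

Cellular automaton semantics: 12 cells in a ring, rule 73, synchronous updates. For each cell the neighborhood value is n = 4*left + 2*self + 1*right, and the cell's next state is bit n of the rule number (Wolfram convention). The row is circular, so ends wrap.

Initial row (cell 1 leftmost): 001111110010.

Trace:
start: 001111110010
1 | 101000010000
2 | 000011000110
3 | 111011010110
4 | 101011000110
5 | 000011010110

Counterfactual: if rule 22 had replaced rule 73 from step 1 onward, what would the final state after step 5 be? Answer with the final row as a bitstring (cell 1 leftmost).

000000101100

(re-executing steps 1..5 under rule 22; state before step 1: 001111110010)
1 | 010000001111
2 | 011000010000
3 | 100100111000
4 | 111111000101
5 | 000000101100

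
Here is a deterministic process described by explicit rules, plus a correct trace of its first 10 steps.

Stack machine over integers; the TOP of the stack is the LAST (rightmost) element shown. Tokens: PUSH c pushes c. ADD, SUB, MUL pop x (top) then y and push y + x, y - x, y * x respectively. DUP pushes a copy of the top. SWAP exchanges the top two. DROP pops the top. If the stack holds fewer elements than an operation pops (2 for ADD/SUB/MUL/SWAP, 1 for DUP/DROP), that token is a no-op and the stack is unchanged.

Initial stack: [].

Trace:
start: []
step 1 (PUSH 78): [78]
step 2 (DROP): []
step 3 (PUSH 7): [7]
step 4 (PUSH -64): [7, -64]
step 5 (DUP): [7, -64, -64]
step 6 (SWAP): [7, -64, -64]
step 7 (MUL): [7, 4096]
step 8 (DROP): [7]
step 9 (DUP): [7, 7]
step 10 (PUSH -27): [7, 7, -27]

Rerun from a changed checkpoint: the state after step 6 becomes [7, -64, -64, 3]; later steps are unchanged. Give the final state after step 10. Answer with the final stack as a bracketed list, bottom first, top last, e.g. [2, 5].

state after step 6 := [7, -64, -64, 3]
step 7 (MUL): [7, -64, -192]
step 8 (DROP): [7, -64]
step 9 (DUP): [7, -64, -64]
step 10 (PUSH -27): [7, -64, -64, -27]

[7, -64, -64, -27]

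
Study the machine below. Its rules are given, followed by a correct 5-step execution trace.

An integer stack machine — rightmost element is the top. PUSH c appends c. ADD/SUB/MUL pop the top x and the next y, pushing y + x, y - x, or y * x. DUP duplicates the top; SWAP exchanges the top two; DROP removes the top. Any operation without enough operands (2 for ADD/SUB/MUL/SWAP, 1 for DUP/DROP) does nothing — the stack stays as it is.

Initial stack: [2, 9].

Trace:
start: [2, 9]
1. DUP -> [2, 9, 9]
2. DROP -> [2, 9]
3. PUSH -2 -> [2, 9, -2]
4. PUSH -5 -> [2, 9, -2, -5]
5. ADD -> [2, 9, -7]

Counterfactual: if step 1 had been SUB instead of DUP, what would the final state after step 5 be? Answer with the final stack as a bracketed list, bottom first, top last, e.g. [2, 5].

[-7]

(re-executing from step 1 with the substitution; state before step 1: [2, 9])
1. SUB -> [-7]
2. DROP -> []
3. PUSH -2 -> [-2]
4. PUSH -5 -> [-2, -5]
5. ADD -> [-7]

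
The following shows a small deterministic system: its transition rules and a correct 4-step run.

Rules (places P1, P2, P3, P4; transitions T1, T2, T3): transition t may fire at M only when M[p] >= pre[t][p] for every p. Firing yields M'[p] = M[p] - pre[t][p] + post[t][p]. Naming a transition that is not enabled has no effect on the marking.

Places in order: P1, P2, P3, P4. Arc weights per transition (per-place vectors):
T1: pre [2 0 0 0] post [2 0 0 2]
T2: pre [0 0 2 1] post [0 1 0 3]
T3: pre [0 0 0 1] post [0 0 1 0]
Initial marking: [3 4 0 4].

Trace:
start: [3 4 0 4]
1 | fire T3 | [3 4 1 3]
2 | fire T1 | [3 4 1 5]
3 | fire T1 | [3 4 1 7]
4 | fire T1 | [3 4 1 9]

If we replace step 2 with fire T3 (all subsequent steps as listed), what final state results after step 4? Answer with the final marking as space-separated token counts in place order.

(re-executing from step 2 with the substitution; state before step 2: [3 4 1 3])
2 | fire T3 | [3 4 2 2]
3 | fire T1 | [3 4 2 4]
4 | fire T1 | [3 4 2 6]

3 4 2 6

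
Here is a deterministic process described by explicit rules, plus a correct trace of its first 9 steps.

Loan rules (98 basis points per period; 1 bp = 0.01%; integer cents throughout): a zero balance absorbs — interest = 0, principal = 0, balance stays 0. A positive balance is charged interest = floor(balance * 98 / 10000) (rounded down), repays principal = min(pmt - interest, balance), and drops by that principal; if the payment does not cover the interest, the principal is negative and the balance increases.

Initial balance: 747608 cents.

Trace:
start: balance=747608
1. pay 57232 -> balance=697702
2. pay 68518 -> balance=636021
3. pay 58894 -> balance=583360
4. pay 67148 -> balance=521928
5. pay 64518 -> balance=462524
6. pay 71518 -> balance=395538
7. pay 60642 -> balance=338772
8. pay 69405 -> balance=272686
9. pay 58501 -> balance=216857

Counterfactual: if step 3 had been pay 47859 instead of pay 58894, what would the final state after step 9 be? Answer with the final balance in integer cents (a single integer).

228559

(re-executing from step 3 with the substitution; state before step 3: balance=636021)
3. pay 47859 -> balance=594395
4. pay 67148 -> balance=533072
5. pay 64518 -> balance=473778
6. pay 71518 -> balance=406903
7. pay 60642 -> balance=350248
8. pay 69405 -> balance=284275
9. pay 58501 -> balance=228559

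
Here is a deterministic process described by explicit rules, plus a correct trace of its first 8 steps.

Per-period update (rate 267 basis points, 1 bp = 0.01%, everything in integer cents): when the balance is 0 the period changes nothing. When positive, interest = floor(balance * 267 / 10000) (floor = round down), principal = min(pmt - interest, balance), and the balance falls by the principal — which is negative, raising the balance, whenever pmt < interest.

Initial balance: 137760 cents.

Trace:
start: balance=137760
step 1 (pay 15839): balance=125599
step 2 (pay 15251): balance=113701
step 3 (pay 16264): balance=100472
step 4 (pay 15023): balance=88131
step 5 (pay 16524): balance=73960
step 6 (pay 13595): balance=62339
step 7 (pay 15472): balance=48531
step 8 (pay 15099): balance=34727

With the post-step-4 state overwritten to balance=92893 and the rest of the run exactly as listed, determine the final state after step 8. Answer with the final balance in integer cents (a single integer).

40019

state after step 4 := balance=92893
step 5 (pay 16524): balance=78849
step 6 (pay 13595): balance=67359
step 7 (pay 15472): balance=53685
step 8 (pay 15099): balance=40019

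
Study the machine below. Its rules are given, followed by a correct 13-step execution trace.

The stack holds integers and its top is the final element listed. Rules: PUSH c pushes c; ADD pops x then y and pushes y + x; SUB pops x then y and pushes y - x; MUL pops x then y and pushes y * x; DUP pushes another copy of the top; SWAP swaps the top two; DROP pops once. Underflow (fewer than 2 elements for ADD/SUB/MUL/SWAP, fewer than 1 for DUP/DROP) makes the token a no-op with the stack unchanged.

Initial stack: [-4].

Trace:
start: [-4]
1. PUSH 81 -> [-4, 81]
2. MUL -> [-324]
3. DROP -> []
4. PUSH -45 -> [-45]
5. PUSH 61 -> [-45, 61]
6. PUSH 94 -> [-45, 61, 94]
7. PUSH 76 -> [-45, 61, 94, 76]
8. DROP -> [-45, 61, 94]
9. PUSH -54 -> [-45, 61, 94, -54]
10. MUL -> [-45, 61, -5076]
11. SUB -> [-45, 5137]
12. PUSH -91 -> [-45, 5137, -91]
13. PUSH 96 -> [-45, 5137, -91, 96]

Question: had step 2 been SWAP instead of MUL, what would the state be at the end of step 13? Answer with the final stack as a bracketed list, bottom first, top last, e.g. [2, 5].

[81, -45, 5137, -91, 96]

(re-executing from step 2 with the substitution; state before step 2: [-4, 81])
2. SWAP -> [81, -4]
3. DROP -> [81]
4. PUSH -45 -> [81, -45]
5. PUSH 61 -> [81, -45, 61]
6. PUSH 94 -> [81, -45, 61, 94]
7. PUSH 76 -> [81, -45, 61, 94, 76]
8. DROP -> [81, -45, 61, 94]
9. PUSH -54 -> [81, -45, 61, 94, -54]
10. MUL -> [81, -45, 61, -5076]
11. SUB -> [81, -45, 5137]
12. PUSH -91 -> [81, -45, 5137, -91]
13. PUSH 96 -> [81, -45, 5137, -91, 96]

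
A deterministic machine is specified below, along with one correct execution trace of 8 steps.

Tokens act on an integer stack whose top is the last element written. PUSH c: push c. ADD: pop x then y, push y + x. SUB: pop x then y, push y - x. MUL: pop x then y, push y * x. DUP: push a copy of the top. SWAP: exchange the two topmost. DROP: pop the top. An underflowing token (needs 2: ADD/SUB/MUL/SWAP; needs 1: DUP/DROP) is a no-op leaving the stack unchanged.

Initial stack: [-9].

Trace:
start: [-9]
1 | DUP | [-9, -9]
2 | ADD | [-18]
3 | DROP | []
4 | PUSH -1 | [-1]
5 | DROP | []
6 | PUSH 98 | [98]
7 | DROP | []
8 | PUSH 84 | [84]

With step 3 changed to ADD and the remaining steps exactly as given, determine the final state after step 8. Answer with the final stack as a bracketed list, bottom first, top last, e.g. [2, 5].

[-18, 84]

(re-executing from step 3 with the substitution; state before step 3: [-18])
3 | ADD | [-18]
4 | PUSH -1 | [-18, -1]
5 | DROP | [-18]
6 | PUSH 98 | [-18, 98]
7 | DROP | [-18]
8 | PUSH 84 | [-18, 84]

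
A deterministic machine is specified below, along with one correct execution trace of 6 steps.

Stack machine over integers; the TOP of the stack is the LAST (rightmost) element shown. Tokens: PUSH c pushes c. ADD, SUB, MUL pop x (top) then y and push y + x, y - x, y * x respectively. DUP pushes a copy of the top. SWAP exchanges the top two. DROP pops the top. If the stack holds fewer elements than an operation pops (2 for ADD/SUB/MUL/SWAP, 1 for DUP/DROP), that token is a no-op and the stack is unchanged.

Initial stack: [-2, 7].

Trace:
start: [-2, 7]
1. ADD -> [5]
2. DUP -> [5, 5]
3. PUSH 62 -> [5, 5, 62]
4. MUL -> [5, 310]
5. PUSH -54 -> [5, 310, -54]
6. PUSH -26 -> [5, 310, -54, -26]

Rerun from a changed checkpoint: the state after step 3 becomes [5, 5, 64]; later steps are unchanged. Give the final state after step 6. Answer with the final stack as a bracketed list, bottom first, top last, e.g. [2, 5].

[5, 320, -54, -26]

state after step 3 := [5, 5, 64]
4. MUL -> [5, 320]
5. PUSH -54 -> [5, 320, -54]
6. PUSH -26 -> [5, 320, -54, -26]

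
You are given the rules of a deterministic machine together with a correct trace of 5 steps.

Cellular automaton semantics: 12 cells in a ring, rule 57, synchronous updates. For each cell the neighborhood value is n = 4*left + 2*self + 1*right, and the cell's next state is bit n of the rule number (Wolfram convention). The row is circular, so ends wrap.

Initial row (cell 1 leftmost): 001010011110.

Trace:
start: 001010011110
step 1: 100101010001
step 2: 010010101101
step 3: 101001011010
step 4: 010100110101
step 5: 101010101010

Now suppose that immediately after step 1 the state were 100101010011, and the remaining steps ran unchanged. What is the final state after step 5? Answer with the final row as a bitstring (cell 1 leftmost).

010010010101

state after step 1 := 100101010011
step 2: 010010101010
step 3: 001001010101
step 4: 100100101010
step 5: 010010010101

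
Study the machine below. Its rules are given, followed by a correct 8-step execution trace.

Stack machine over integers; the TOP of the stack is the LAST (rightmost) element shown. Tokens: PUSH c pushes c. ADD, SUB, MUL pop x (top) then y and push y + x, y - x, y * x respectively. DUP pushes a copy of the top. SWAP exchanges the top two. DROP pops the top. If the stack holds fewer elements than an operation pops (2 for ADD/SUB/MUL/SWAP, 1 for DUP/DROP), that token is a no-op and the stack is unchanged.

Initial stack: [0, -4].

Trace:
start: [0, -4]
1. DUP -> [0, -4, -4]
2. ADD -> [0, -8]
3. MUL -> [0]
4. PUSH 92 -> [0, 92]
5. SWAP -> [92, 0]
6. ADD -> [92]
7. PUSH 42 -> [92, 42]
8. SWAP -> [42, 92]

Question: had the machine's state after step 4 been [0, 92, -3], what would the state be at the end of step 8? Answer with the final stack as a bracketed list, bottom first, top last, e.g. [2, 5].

[0, 42, 89]

state after step 4 := [0, 92, -3]
5. SWAP -> [0, -3, 92]
6. ADD -> [0, 89]
7. PUSH 42 -> [0, 89, 42]
8. SWAP -> [0, 42, 89]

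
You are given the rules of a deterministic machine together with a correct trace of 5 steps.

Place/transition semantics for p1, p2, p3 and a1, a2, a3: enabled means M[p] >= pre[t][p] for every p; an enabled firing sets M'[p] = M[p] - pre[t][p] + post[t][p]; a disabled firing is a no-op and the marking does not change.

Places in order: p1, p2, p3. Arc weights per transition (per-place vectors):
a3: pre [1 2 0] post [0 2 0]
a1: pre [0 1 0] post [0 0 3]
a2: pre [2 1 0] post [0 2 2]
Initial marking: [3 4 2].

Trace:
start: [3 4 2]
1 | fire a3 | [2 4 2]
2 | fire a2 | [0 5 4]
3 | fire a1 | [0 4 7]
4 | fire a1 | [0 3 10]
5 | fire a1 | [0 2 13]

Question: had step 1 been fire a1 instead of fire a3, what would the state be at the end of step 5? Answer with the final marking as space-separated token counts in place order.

(re-executing from step 1 with the substitution; state before step 1: [3 4 2])
1 | fire a1 | [3 3 5]
2 | fire a2 | [1 4 7]
3 | fire a1 | [1 3 10]
4 | fire a1 | [1 2 13]
5 | fire a1 | [1 1 16]

1 1 16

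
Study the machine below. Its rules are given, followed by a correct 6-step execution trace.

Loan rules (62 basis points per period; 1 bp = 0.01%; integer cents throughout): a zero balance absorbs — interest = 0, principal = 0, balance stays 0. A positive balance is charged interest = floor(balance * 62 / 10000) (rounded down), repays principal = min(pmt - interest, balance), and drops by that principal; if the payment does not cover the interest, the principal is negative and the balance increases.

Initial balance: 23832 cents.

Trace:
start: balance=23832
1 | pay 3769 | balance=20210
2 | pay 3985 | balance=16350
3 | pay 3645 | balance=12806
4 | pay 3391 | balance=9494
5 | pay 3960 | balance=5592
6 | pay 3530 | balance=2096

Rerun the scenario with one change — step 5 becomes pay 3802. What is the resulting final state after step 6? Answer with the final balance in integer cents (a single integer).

(re-executing from step 5 with the substitution; state before step 5: balance=9494)
5 | pay 3802 | balance=5750
6 | pay 3530 | balance=2255

2255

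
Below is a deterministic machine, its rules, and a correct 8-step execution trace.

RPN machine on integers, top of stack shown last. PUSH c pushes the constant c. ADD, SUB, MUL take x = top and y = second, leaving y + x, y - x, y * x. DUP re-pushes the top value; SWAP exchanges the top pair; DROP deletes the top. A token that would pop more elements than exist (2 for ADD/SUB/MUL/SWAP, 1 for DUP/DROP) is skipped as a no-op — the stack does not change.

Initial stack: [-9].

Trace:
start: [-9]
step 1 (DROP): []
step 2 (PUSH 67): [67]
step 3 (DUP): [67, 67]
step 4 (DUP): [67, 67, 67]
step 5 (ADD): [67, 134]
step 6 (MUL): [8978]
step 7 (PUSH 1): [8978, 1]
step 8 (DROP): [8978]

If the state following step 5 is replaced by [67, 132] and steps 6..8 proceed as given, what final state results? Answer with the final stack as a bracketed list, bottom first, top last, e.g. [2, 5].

state after step 5 := [67, 132]
step 6 (MUL): [8844]
step 7 (PUSH 1): [8844, 1]
step 8 (DROP): [8844]

[8844]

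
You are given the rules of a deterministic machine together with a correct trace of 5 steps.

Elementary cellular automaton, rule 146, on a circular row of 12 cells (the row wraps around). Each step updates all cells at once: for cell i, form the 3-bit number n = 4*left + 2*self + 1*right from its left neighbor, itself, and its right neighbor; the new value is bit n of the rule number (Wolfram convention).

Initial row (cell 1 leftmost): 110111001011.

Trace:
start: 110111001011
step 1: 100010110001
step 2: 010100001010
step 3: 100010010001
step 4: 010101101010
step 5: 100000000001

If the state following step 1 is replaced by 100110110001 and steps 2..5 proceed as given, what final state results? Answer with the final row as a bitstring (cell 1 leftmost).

100000000001

state after step 1 := 100110110001
step 2: 011000001010
step 3: 100100010001
step 4: 011010101010
step 5: 100000000001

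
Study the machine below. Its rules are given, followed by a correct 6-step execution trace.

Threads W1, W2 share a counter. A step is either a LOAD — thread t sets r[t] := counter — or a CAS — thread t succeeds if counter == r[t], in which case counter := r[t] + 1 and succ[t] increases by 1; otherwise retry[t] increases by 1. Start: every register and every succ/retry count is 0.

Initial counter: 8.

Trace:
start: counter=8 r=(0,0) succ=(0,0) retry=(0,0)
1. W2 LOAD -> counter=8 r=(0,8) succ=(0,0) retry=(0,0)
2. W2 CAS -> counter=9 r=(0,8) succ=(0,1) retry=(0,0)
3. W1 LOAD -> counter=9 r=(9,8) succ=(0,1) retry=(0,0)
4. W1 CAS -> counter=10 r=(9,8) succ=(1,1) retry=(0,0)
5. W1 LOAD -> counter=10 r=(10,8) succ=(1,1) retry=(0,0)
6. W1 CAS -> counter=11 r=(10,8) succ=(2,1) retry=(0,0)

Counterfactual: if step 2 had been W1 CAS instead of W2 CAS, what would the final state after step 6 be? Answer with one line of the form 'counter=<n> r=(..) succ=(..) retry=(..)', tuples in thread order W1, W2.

(re-executing from step 2 with the substitution; state before step 2: counter=8 r=(0,8) succ=(0,0) retry=(0,0))
2. W1 CAS -> counter=8 r=(0,8) succ=(0,0) retry=(1,0)
3. W1 LOAD -> counter=8 r=(8,8) succ=(0,0) retry=(1,0)
4. W1 CAS -> counter=9 r=(8,8) succ=(1,0) retry=(1,0)
5. W1 LOAD -> counter=9 r=(9,8) succ=(1,0) retry=(1,0)
6. W1 CAS -> counter=10 r=(9,8) succ=(2,0) retry=(1,0)

counter=10 r=(9,8) succ=(2,0) retry=(1,0)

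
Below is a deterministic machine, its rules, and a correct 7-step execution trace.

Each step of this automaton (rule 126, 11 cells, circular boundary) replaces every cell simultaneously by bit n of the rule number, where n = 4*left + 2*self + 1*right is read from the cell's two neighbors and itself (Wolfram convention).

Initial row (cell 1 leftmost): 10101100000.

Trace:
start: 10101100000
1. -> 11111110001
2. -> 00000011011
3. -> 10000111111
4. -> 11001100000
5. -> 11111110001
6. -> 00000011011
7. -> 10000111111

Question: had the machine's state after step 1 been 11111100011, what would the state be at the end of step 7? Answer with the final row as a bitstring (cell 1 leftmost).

00001111111

state after step 1 := 11111100011
2. -> 00000110110
3. -> 00001111111
4. -> 10011000001
5. -> 11111100011
6. -> 00000110110
7. -> 00001111111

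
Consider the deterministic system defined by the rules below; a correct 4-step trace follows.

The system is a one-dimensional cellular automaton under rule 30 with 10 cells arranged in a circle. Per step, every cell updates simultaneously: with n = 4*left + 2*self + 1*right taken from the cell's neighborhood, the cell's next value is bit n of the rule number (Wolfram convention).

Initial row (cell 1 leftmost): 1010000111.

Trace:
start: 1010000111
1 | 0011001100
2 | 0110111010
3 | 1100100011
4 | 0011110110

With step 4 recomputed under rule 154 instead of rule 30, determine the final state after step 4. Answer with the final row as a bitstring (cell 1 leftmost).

(re-executing step 4 under rule 154; state before step 4: 1100100011)
4 | 1011010111

1011010111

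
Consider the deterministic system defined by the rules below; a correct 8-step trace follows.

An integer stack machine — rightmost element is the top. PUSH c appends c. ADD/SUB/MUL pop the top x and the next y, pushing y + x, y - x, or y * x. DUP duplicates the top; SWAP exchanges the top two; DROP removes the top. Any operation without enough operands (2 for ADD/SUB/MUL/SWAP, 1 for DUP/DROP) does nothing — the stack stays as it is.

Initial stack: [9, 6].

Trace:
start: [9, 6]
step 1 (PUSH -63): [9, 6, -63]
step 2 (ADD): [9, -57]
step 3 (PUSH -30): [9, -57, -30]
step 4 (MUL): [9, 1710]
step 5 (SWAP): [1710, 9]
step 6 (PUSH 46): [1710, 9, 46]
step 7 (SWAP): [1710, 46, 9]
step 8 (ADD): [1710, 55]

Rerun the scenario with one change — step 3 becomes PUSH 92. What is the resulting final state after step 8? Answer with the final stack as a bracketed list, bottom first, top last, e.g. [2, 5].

[-5244, 55]

(re-executing from step 3 with the substitution; state before step 3: [9, -57])
step 3 (PUSH 92): [9, -57, 92]
step 4 (MUL): [9, -5244]
step 5 (SWAP): [-5244, 9]
step 6 (PUSH 46): [-5244, 9, 46]
step 7 (SWAP): [-5244, 46, 9]
step 8 (ADD): [-5244, 55]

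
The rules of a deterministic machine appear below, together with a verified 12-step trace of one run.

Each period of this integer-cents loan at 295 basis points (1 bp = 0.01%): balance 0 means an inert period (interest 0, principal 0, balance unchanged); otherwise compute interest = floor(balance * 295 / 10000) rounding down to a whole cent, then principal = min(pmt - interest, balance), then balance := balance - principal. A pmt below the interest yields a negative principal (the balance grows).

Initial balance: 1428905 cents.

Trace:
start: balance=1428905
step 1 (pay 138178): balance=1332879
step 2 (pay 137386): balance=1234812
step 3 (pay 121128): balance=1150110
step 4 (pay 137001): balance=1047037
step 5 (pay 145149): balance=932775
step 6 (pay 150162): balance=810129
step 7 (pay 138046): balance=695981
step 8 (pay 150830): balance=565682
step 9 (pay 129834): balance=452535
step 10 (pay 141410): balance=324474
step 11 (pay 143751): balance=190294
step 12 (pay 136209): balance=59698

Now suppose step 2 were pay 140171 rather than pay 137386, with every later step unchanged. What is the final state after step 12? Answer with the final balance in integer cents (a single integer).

55976

(re-executing from step 2 with the substitution; state before step 2: balance=1332879)
step 2 (pay 140171): balance=1232027
step 3 (pay 121128): balance=1147243
step 4 (pay 137001): balance=1044085
step 5 (pay 145149): balance=929736
step 6 (pay 150162): balance=807001
step 7 (pay 138046): balance=692761
step 8 (pay 150830): balance=562367
step 9 (pay 129834): balance=449122
step 10 (pay 141410): balance=320961
step 11 (pay 143751): balance=186678
step 12 (pay 136209): balance=55976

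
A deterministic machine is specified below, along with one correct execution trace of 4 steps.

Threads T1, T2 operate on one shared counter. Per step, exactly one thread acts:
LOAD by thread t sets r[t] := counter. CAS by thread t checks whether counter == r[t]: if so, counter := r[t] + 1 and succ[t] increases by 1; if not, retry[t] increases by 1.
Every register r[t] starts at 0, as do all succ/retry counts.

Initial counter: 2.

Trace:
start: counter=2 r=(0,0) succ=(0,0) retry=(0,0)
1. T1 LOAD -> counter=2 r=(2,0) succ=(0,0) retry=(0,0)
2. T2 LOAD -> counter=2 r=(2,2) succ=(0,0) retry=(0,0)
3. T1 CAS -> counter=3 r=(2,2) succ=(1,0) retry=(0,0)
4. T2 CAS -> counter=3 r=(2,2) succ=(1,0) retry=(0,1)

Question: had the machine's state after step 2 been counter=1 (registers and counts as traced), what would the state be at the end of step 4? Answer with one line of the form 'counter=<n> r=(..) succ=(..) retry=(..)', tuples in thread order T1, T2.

state after step 2 := counter=1 r=(2,2) succ=(0,0) retry=(0,0)
3. T1 CAS -> counter=1 r=(2,2) succ=(0,0) retry=(1,0)
4. T2 CAS -> counter=1 r=(2,2) succ=(0,0) retry=(1,1)

counter=1 r=(2,2) succ=(0,0) retry=(1,1)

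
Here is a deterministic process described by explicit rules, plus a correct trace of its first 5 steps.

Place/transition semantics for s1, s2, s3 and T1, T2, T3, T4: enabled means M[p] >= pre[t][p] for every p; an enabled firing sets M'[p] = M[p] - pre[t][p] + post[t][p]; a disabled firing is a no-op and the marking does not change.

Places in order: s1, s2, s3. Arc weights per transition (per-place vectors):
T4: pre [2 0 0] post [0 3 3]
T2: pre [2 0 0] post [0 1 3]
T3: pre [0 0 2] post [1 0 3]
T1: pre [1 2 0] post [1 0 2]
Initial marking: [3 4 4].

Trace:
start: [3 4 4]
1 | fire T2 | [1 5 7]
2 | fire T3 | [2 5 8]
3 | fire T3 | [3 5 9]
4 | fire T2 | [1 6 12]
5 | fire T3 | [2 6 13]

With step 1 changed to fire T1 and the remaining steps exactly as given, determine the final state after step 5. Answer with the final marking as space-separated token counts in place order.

4 3 12

(re-executing from step 1 with the substitution; state before step 1: [3 4 4])
1 | fire T1 | [3 2 6]
2 | fire T3 | [4 2 7]
3 | fire T3 | [5 2 8]
4 | fire T2 | [3 3 11]
5 | fire T3 | [4 3 12]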